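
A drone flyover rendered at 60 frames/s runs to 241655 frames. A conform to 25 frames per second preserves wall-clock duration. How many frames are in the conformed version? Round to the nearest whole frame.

Frames at target rate = 241655 × (25) / (60) = 1208275/12 ≈ 100689.583.
Nearest whole frame: 100690.

100690 frames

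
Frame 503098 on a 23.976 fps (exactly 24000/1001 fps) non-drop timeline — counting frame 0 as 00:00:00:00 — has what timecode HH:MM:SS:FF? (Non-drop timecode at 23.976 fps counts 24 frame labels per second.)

503098 ÷ 24 = 20962 full seconds, remainder 10 frames.
20962 s = 5 h 49 min 22 s.
Timecode: 05:49:22:10.

05:49:22:10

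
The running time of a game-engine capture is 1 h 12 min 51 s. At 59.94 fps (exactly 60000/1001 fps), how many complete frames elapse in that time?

261998 frames

1 h 12 min 51 s = 4371 s.
Frames = 4371 × 60000/1001 = 262260000/1001 ≈ 261998.0020.
Complete frames: 261998.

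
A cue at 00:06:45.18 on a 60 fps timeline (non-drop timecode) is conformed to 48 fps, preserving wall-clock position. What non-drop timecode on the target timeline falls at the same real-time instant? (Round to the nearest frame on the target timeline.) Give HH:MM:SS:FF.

00:06:45:14

Source frame index: (0×3600 + 6×60 + 45) × 60 + 18 = 24318.
Real time: 24318 / (60) = 4053/10 s.
Target frame: (4053/10) × (48) = 97272/5 ≈ 19454.400 → 19454.
At 48 labels/s: frame 19454 → 00:06:45:14.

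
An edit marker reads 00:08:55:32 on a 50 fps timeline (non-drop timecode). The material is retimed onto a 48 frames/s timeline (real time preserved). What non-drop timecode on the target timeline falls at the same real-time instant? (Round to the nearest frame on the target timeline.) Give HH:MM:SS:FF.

Source frame index: (0×3600 + 8×60 + 55) × 50 + 32 = 26782.
Real time: 26782 / (50) = 13391/25 s.
Target frame: (13391/25) × (48) = 642768/25 ≈ 25710.720 → 25711.
At 48 labels/s: frame 25711 → 00:08:55:31.

00:08:55:31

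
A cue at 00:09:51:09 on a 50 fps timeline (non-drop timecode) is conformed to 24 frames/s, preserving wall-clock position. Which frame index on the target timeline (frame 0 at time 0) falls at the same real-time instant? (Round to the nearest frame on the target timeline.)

frame 14188

Source frame index: (0×3600 + 9×60 + 51) × 50 + 9 = 29559.
Real time: 29559 / (50) = 29559/50 s.
Target frame: (29559/50) × (24) = 354708/25 ≈ 14188.320 → 14188.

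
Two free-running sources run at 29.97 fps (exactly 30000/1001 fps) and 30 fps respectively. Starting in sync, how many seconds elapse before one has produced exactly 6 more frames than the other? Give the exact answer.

The gap grows by |30 − 30000/1001| = 30/1001 frames per second.
Time for a 6-frame gap: 6 ÷ (30/1001) = 200.2 s.

200.2 seconds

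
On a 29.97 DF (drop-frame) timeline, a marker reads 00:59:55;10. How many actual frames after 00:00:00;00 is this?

As if non-drop at 30 labels/s: (0 × 3600 + 59 × 60 + 55) × 30 + 10 = 107860.
Minute boundaries passed: 59; those not divisible by 10: 59 − 5 = 54; dropped labels = 2 × 54 = 108.
Actual frame index = 107860 − 108 = 107752.

107752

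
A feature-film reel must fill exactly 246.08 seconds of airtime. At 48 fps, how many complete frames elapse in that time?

11811 frames

Frames = 246.08 × 48 = 295296/25 ≈ 11811.8400.
Complete frames: 11811.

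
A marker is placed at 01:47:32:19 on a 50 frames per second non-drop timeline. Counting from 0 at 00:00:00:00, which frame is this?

frame 322619

Total seconds to the label: (1 × 3600 + 47 × 60 + 32) = 6452.
Frame index = 6452 × 50 + 19 = 322619.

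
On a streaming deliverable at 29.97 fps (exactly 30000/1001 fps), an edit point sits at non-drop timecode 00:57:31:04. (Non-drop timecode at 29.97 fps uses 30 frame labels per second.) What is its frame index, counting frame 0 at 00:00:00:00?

103534

Total seconds to the label: (0 × 3600 + 57 × 60 + 31) = 3451.
Frame index = 3451 × 30 + 4 = 103534.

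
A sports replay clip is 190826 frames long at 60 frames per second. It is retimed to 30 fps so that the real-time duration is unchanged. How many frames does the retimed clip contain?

95413 frames

Frames at target rate = 190826 × (30) / (60) = 95413.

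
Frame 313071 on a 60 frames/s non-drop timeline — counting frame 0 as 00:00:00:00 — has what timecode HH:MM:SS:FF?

313071 ÷ 60 = 5217 full seconds, remainder 51 frames.
5217 s = 1 h 26 min 57 s.
Timecode: 01:26:57:51.

01:26:57:51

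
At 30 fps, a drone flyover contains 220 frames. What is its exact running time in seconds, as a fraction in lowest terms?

22/3 seconds

Running time = 220 ÷ (30) = 220 × 1/30 = 22/3 s.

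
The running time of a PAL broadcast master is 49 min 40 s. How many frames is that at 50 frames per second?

149000 frames

49 min 40 s = 2980 s.
Frames = 2980 × 50 = 149000.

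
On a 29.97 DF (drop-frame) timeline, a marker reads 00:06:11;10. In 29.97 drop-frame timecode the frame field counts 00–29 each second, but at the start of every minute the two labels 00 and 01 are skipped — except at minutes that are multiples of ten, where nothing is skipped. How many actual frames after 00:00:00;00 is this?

Complete 10-minute blocks: 0, each 17982 frames → 0.
Remaining 6 whole minutes in the current block: 1800 + 5 × 1798 = 10790 frames.
Within the current minute: 11 × 30 + 10 − 2 = 338 (labels ;00/;01 skipped at this minute). Total = 0 + 10790 + 338 = 11128.

11128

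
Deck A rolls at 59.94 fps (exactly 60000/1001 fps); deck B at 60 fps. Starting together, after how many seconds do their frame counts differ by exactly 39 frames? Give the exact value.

650.65 seconds

The gap grows by |60 − 60000/1001| = 60/1001 frames per second.
Time for a 39-frame gap: 39 ÷ (60/1001) = 650.65 s.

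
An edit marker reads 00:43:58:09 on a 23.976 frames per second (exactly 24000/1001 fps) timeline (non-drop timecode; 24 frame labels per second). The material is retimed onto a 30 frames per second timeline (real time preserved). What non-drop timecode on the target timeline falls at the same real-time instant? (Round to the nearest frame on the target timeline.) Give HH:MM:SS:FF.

Source frame index: (0×3600 + 43×60 + 58) × 24 + 9 = 63321.
Real time: 63321 / (24000/1001) = 21128107/8000 s.
Target frame: (21128107/8000) × (30) = 63384321/800 ≈ 79230.401 → 79230.
At 30 labels/s: frame 79230 → 00:44:01:00.

00:44:01:00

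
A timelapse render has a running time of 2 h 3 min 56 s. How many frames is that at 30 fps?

223080 frames

2 h 3 min 56 s = 7436 s.
Frames = 7436 × 30 = 223080.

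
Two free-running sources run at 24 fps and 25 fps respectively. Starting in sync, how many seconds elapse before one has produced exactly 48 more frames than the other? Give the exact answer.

The gap grows by |25 − 24| = 1 frame per second.
Time for a 48-frame gap: 48 ÷ (1) = 48 s.

48 seconds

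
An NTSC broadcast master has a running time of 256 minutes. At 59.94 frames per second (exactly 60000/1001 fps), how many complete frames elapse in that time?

920679 frames

256 min = 15360 s.
Frames = 15360 × 60000/1001 = 921600000/1001 ≈ 920679.3207.
Complete frames: 920679.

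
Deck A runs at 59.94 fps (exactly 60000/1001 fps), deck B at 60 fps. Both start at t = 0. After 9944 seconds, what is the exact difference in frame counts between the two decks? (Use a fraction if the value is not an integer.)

54240/91 frames

A emits 60000/1001 × 9944 = 54240000/91 frames; B emits 60 × 9944 = 596640.
Difference = 54240/91 frames (≈ 596.0440); B is ahead of A.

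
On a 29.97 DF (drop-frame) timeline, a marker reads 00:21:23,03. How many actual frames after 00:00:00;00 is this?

Complete 10-minute blocks: 2, each 17982 frames → 35964.
Remaining 1 whole minute in the current block: 1800 + 0 × 1798 = 1800 frames.
Within the current minute: 23 × 30 + 3 − 2 = 691 (labels ;00/;01 skipped at this minute). Total = 35964 + 1800 + 691 = 38455.

38455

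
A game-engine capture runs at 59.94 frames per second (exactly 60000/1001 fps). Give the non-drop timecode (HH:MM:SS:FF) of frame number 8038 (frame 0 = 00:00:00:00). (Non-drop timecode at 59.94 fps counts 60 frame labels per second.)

8038 ÷ 60 = 133 full seconds, remainder 58 frames.
133 s = 0 h 2 min 13 s.
Timecode: 00:02:13:58.

00:02:13:58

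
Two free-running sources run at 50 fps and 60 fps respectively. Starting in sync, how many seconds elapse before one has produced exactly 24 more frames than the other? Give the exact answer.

2.4 seconds

The gap grows by |60 − 50| = 10 frames per second.
Time for a 24-frame gap: 24 ÷ (10) = 2.4 s.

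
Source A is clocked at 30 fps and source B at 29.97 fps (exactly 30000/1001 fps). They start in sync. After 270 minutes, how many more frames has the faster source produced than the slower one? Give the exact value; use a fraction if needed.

486000/1001 frames

270 min = 16200 s.
A emits 30 × 16200 = 486000 frames; B emits 30000/1001 × 16200 = 486000000/1001.
Difference = 486000/1001 frames (≈ 485.5145); B is behind A.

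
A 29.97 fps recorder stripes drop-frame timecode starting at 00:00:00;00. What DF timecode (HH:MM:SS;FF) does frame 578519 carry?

05:21:43;07

Each 10-minute DF block holds 10 × 60 × 30 − 9 × 2 = 17982 frames. 578519 ÷ 17982 → 32 full blocks, remainder 3095.
Within the partial block the first minute is 1800 frames and each further minute 1798, so 1 further minute boundary passed. Total skipped labels = 18 × 32 + 2 × 1 = 578.
Non-drop label index = 578519 + 578 = 579097; at 30 labels/s that is 05:21:43:07, i.e. DF 05:21:43;07.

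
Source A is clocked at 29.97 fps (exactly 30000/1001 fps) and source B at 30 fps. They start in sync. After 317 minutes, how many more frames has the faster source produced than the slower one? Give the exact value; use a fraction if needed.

317 min = 19020 s.
A emits 30000/1001 × 19020 = 570600000/1001 frames; B emits 30 × 19020 = 570600.
Difference = 570600/1001 frames (≈ 570.0300); B is ahead of A.

570600/1001 frames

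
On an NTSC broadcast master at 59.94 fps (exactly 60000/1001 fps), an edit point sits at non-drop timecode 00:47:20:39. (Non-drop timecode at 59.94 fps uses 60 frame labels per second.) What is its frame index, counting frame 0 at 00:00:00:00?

frame 170439

Total seconds to the label: (0 × 3600 + 47 × 60 + 20) = 2840.
Frame index = 2840 × 60 + 39 = 170439.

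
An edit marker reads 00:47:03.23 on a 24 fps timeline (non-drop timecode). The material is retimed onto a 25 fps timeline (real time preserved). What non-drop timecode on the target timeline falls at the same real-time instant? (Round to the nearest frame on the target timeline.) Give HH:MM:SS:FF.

Source frame index: (0×3600 + 47×60 + 3) × 24 + 23 = 67775.
Real time: 67775 / (24) = 67775/24 s.
Target frame: (67775/24) × (25) = 1694375/24 ≈ 70598.958 → 70599.
At 25 labels/s: frame 70599 → 00:47:03:24.

00:47:03:24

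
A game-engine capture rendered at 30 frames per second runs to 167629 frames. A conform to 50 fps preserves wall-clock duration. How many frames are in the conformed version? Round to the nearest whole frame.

Frames at target rate = 167629 × (50) / (30) = 838145/3 ≈ 279381.667.
Nearest whole frame: 279382.

279382 frames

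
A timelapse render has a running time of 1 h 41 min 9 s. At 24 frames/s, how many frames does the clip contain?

145656 frames

1 h 41 min 9 s = 6069 s.
Frames = 6069 × 24 = 145656.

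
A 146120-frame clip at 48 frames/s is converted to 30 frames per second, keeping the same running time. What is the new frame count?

Frames at target rate = 146120 × (30) / (48) = 91325.

91325 frames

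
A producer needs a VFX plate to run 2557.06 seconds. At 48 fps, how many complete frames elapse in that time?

Frames = 2557.06 × 48 = 3068472/25 ≈ 122738.8800.
Complete frames: 122738.

122738 frames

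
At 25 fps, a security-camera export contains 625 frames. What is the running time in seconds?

Running time = 625 / (25) = 25 s.

25 seconds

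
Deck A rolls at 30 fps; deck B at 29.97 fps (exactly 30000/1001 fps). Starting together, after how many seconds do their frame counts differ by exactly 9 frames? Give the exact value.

300.3 seconds

The gap grows by |30000/1001 − 30| = 30/1001 frames per second.
Time for a 9-frame gap: 9 ÷ (30/1001) = 300.3 s.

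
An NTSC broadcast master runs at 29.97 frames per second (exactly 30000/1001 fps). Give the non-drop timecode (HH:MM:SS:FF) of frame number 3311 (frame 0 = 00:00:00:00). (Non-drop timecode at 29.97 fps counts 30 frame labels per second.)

3311 ÷ 30 = 110 full seconds, remainder 11 frames.
110 s = 0 h 1 min 50 s.
Timecode: 00:01:50:11.

00:01:50:11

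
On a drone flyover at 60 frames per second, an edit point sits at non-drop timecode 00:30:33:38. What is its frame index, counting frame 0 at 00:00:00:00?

Total seconds to the label: (0 × 3600 + 30 × 60 + 33) = 1833.
Frame index = 1833 × 60 + 38 = 110018.

frame 110018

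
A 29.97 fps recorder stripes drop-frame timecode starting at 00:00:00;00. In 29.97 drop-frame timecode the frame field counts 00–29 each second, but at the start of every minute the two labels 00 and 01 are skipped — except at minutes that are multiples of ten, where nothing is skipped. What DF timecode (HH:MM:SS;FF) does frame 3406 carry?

Each 10-minute DF block holds 10 × 60 × 30 − 9 × 2 = 17982 frames. 3406 ÷ 17982 → 0 full blocks, remainder 3406.
Within the partial block the first minute is 1800 frames and each further minute 1798, so 1 further minute boundary passed. Total skipped labels = 18 × 0 + 2 × 1 = 2.
Non-drop label index = 3406 + 2 = 3408; at 30 labels/s that is 00:01:53:18, i.e. DF 00:01:53;18.

00:01:53;18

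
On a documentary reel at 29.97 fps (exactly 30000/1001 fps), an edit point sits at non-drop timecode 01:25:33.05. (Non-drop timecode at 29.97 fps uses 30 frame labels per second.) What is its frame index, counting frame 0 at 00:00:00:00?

Total seconds to the label: (1 × 3600 + 25 × 60 + 33) = 5133.
Frame index = 5133 × 30 + 5 = 153995.

153995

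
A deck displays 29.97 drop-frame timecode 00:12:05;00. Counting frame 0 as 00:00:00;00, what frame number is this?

21728

Complete 10-minute blocks: 1, each 17982 frames → 17982.
Remaining 2 whole minutes in the current block: 1800 + 1 × 1798 = 3598 frames.
Within the current minute: 5 × 30 + 0 − 2 = 148 (labels ;00/;01 skipped at this minute). Total = 17982 + 3598 + 148 = 21728.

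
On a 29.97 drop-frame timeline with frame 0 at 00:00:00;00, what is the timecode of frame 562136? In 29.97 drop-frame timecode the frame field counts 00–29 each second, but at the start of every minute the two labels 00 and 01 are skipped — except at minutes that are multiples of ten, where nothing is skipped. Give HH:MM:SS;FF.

Each 10-minute DF block holds 10 × 60 × 30 − 9 × 2 = 17982 frames. 562136 ÷ 17982 → 31 full blocks, remainder 4694.
Within the partial block the first minute is 1800 frames and each further minute 1798, so 2 further minute boundaries passed. Total skipped labels = 18 × 31 + 2 × 2 = 562.
Non-drop label index = 562136 + 562 = 562698; at 30 labels/s that is 05:12:36:18, i.e. DF 05:12:36;18.

05:12:36;18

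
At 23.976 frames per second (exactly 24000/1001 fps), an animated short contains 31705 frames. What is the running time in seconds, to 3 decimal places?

1322.363 seconds

Running time = 31705 × 1001/24000 = 6347341/4800 s ≈ 1322.363 s.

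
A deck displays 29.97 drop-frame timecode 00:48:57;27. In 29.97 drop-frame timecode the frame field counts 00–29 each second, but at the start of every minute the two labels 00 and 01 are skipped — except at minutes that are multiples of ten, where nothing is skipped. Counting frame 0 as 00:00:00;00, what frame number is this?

Complete 10-minute blocks: 4, each 17982 frames → 71928.
Remaining 8 whole minutes in the current block: 1800 + 7 × 1798 = 14386 frames.
Within the current minute: 57 × 30 + 27 − 2 = 1735 (labels ;00/;01 skipped at this minute). Total = 71928 + 14386 + 1735 = 88049.

88049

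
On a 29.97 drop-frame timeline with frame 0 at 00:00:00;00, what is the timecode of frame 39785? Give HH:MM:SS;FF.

00:22:07;15

Ten DF minutes hold 17982 frames, so frame 39785 lies in block 2 (frames 35964–53945) with 3821 frames into that block.
The block's first minute is 1800 frames and the rest 1798 each; 3821 frames reaches minute 2, so 2 × 18 + 2 × 2 = 40 labels have been skipped so far.
Adding those back, label number 39785 + 40 = 39825 at 30 labels/s is 1327 s + 15 f = 0 h 22 min 7 s frame 15, i.e. 00:22:07;15.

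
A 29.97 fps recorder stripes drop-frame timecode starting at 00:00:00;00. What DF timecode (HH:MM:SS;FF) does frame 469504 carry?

Each 10-minute DF block holds 10 × 60 × 30 − 9 × 2 = 17982 frames. 469504 ÷ 17982 → 26 full blocks, remainder 1972.
Within the partial block the first minute is 1800 frames and each further minute 1798, so 1 further minute boundary passed. Total skipped labels = 18 × 26 + 2 × 1 = 470.
Non-drop label index = 469504 + 470 = 469974; at 30 labels/s that is 04:21:05:24, i.e. DF 04:21:05;24.

04:21:05;24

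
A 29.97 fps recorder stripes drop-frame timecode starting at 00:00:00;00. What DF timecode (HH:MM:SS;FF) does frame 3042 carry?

00:01:41;14

Each 10-minute DF block holds 10 × 60 × 30 − 9 × 2 = 17982 frames. 3042 ÷ 17982 → 0 full blocks, remainder 3042.
Within the partial block the first minute is 1800 frames and each further minute 1798, so 1 further minute boundary passed. Total skipped labels = 18 × 0 + 2 × 1 = 2.
Non-drop label index = 3042 + 2 = 3044; at 30 labels/s that is 00:01:41:14, i.e. DF 00:01:41;14.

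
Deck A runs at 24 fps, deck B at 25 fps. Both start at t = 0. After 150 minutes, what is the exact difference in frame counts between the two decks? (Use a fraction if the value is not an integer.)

150 min = 9000 s.
A emits 24 × 9000 = 216000 frames; B emits 25 × 9000 = 225000.
Difference = 9000 frames; B is ahead of A.

9000 frames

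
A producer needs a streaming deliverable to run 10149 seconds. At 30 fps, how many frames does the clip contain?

Frames = 10149 × 30 = 304470.

304470 frames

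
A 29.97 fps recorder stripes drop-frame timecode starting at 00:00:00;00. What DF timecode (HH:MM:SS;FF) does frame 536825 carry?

Each 10-minute DF block holds 10 × 60 × 30 − 9 × 2 = 17982 frames. 536825 ÷ 17982 → 29 full blocks, remainder 15347.
Within the partial block the first minute is 1800 frames and each further minute 1798, so 8 further minute boundaries passed. Total skipped labels = 18 × 29 + 2 × 8 = 538.
Non-drop label index = 536825 + 538 = 537363; at 30 labels/s that is 04:58:32:03, i.e. DF 04:58:32;03.

04:58:32;03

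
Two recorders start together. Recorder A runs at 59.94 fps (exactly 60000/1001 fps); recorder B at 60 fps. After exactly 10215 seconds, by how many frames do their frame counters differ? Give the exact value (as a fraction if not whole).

A emits 60000/1001 × 10215 = 612900000/1001 frames; B emits 60 × 10215 = 612900.
Difference = 612900/1001 frames (≈ 612.2877); B is ahead of A.

612900/1001 frames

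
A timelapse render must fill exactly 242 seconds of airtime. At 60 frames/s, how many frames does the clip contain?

14520 frames

Frames = 242 × 60 = 14520.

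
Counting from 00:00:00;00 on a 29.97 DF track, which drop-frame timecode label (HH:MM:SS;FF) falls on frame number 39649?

Ten DF minutes hold 17982 frames, so frame 39649 lies in block 2 (frames 35964–53945) with 3685 frames into that block.
The block's first minute is 1800 frames and the rest 1798 each; 3685 frames reaches minute 2, so 2 × 18 + 2 × 2 = 40 labels have been skipped so far.
Adding those back, label number 39649 + 40 = 39689 at 30 labels/s is 1322 s + 29 f = 0 h 22 min 2 s frame 29, i.e. 00:22:02;29.

00:22:02;29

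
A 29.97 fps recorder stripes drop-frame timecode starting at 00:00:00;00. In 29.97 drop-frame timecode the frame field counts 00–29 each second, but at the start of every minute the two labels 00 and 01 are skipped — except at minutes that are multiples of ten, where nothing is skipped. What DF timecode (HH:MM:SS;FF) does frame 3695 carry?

00:02:03;09

Ten DF minutes hold 17982 frames, so frame 3695 lies in block 0 (frames 0–17981) with 3695 frames into that block.
The block's first minute is 1800 frames and the rest 1798 each; 3695 frames reaches minute 2, so 0 × 18 + 2 × 2 = 4 labels have been skipped so far.
Adding those back, label number 3695 + 4 = 3699 at 30 labels/s is 123 s + 9 f = 0 h 2 min 3 s frame 9, i.e. 00:02:03;09.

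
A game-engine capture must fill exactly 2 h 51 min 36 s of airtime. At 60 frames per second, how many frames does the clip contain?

2 h 51 min 36 s = 10296 s.
Frames = 10296 × 60 = 617760.

617760 frames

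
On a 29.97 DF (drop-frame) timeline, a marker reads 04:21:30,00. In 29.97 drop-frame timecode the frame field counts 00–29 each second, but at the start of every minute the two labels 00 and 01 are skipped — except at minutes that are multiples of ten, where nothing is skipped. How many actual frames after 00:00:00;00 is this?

Complete 10-minute blocks: 26, each 17982 frames → 467532.
Remaining 1 whole minute in the current block: 1800 + 0 × 1798 = 1800 frames.
Within the current minute: 30 × 30 + 0 − 2 = 898 (labels ;00/;01 skipped at this minute). Total = 467532 + 1800 + 898 = 470230.

470230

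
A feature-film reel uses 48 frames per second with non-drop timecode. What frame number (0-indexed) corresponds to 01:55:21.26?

Total seconds to the label: (1 × 3600 + 55 × 60 + 21) = 6921.
Frame index = 6921 × 48 + 26 = 332234.

332234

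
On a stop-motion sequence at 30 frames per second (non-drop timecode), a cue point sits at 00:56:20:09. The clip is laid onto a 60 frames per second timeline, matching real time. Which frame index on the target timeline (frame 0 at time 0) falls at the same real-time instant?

Source frame index: (0×3600 + 56×60 + 20) × 30 + 9 = 101409.
Real time: 101409 / (30) = 33803/10 s.
Target frame: (33803/10) × (60) = 202818.

frame 202818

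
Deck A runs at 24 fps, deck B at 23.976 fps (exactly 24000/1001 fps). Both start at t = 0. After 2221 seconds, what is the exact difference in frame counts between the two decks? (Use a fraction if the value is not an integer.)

A emits 24 × 2221 = 53304 frames; B emits 24000/1001 × 2221 = 53304000/1001.
Difference = 53304/1001 frames (≈ 53.2507); B is behind A.

53304/1001 frames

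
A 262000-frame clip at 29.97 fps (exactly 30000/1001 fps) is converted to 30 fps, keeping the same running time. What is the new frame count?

262262 frames

Target frames = source frames × (target rate / source rate) = 262000 × (30)/(30000/1001) = 262000 × 1001/1000 = 262262.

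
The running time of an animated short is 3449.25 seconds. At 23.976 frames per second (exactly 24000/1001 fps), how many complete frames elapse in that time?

82699 frames

Frames = 3449.25 × 24000/1001 = 11826000/143 ≈ 82699.3007.
Complete frames: 82699.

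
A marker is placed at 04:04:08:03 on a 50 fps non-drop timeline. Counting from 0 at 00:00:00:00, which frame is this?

732403

Total seconds to the label: (4 × 3600 + 4 × 60 + 8) = 14648.
Frame index = 14648 × 50 + 3 = 732403.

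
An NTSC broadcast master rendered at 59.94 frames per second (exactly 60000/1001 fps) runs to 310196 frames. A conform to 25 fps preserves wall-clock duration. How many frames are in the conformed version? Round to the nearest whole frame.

129378 frames

Frames at target rate = 310196 × (25) / (60000/1001) = 77626549/600 ≈ 129377.582.
Nearest whole frame: 129378.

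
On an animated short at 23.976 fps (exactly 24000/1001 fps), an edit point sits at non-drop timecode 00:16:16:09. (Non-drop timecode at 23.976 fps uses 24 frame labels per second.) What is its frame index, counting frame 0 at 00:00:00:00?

Total seconds to the label: (0 × 3600 + 16 × 60 + 16) = 976.
Frame index = 976 × 24 + 9 = 23433.

23433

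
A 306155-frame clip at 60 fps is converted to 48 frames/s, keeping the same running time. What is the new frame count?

Target frames = source frames × (target rate / source rate) = 306155 × (48)/(60) = 306155 × 4/5 = 244924.

244924 frames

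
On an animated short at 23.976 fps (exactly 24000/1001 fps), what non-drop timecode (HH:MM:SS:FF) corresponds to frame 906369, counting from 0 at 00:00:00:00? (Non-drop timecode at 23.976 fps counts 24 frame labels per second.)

906369 ÷ 24 = 37765 full seconds, remainder 9 frames.
37765 s = 10 h 29 min 25 s.
Timecode: 10:29:25:09.

10:29:25:09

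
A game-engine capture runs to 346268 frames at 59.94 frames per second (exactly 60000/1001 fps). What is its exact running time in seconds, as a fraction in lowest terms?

Running time = 346268 ÷ (60000/1001) = 346268 × 1001/60000 = 86653567/15000 s.

86653567/15000 seconds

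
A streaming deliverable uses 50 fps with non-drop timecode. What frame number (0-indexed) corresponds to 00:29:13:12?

87662

Total seconds to the label: (0 × 3600 + 29 × 60 + 13) = 1753.
Frame index = 1753 × 50 + 12 = 87662.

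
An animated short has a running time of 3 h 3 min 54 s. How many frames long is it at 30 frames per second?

331020 frames

3 h 3 min 54 s = 11034 s.
Frames = 11034 × 30 = 331020.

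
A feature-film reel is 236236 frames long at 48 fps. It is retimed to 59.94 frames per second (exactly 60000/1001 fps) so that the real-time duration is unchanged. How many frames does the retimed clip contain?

Target frames = source frames × (target rate / source rate) = 236236 × (60000/1001)/(48) = 236236 × 1250/1001 = 295000.

295000 frames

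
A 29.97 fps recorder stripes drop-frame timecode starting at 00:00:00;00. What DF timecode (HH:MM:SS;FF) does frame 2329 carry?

Ten DF minutes hold 17982 frames, so frame 2329 lies in block 0 (frames 0–17981) with 2329 frames into that block.
The block's first minute is 1800 frames and the rest 1798 each; 2329 frames reaches minute 1, so 0 × 18 + 1 × 2 = 2 labels have been skipped so far.
Adding those back, label number 2329 + 2 = 2331 at 30 labels/s is 77 s + 21 f = 0 h 1 min 17 s frame 21, i.e. 00:01:17;21.

00:01:17;21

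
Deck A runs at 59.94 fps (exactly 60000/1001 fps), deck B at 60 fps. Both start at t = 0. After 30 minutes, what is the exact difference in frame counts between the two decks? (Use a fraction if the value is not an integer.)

30 min = 1800 s.
A emits 60000/1001 × 1800 = 108000000/1001 frames; B emits 60 × 1800 = 108000.
Difference = 108000/1001 frames (≈ 107.8921); B is ahead of A.

108000/1001 frames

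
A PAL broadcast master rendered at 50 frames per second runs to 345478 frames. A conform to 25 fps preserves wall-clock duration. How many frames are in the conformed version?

172739 frames

Target frames = source frames × (target rate / source rate) = 345478 × (25)/(50) = 345478 × 1/2 = 172739.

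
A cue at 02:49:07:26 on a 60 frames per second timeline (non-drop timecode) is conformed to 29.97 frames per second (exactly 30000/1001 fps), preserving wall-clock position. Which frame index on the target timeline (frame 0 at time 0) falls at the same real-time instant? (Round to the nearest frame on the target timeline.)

Source frame index: (2×3600 + 49×60 + 7) × 60 + 26 = 608846.
Real time: 608846 / (60) = 304423/30 s.
Target frame: (304423/30) × (30000/1001) = 43489000/143 ≈ 304118.881 → 304119.

frame 304119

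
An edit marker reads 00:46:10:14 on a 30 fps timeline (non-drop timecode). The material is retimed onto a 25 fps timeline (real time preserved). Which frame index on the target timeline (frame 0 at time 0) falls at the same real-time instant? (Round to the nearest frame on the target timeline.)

Source frame index: (0×3600 + 46×60 + 10) × 30 + 14 = 83114.
Real time: 83114 / (30) = 41557/15 s.
Target frame: (41557/15) × (25) = 207785/3 ≈ 69261.667 → 69262.

frame 69262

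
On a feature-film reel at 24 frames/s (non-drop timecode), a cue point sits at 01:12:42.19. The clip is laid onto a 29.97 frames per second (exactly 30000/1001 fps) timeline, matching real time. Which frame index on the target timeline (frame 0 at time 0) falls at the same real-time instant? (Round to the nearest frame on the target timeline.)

Source frame index: (1×3600 + 12×60 + 42) × 24 + 19 = 104707.
Real time: 104707 / (24) = 104707/24 s.
Target frame: (104707/24) × (30000/1001) = 130883750/1001 ≈ 130752.997 → 130753.

frame 130753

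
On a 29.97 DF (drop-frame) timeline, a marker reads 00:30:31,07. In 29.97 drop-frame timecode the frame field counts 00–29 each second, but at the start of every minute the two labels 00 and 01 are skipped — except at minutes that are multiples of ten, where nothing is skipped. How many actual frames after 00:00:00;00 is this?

As if non-drop at 30 labels/s: (0 × 3600 + 30 × 60 + 31) × 30 + 7 = 54937.
Minute boundaries passed: 30; those not divisible by 10: 30 − 3 = 27; dropped labels = 2 × 27 = 54.
Actual frame index = 54937 − 54 = 54883.

54883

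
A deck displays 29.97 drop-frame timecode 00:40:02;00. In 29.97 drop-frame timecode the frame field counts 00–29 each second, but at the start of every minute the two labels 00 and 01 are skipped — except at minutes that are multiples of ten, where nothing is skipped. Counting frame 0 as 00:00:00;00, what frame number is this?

As if non-drop at 30 labels/s: (0 × 3600 + 40 × 60 + 2) × 30 + 0 = 72060.
Minute boundaries passed: 40; those not divisible by 10: 40 − 4 = 36; dropped labels = 2 × 36 = 72.
Actual frame index = 72060 − 72 = 71988.

71988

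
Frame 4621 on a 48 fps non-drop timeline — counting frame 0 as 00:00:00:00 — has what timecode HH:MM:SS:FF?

00:01:36:13

4621 ÷ 48 = 96 full seconds, remainder 13 frames.
96 s = 0 h 1 min 36 s.
Timecode: 00:01:36:13.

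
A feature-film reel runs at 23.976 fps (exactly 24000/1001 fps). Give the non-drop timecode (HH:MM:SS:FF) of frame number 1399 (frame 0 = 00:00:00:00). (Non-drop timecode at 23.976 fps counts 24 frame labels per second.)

1399 ÷ 24 = 58 full seconds, remainder 7 frames.
58 s = 0 h 0 min 58 s.
Timecode: 00:00:58:07.

00:00:58:07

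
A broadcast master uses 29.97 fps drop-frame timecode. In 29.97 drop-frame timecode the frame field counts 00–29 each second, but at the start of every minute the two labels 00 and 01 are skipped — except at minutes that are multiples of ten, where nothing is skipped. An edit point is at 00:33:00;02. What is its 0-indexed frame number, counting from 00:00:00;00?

59342

As if non-drop at 30 labels/s: (0 × 3600 + 33 × 60 + 0) × 30 + 2 = 59402.
Minute boundaries passed: 33; those not divisible by 10: 33 − 3 = 30; dropped labels = 2 × 30 = 60.
Actual frame index = 59402 − 60 = 59342.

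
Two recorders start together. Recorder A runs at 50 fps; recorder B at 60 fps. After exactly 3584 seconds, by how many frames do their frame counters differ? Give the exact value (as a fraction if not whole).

35840 frames

A emits 50 × 3584 = 179200 frames; B emits 60 × 3584 = 215040.
Difference = 35840 frames; B is ahead of A.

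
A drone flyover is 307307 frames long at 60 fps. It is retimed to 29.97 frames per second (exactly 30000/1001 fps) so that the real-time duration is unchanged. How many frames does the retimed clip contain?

153500 frames

Target frames = source frames × (target rate / source rate) = 307307 × (30000/1001)/(60) = 307307 × 500/1001 = 153500.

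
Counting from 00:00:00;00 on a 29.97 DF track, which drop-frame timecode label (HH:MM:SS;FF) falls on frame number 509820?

Ten DF minutes hold 17982 frames, so frame 509820 lies in block 28 (frames 503496–521477) with 6324 frames into that block.
The block's first minute is 1800 frames and the rest 1798 each; 6324 frames reaches minute 3, so 28 × 18 + 3 × 2 = 510 labels have been skipped so far.
Adding those back, label number 509820 + 510 = 510330 at 30 labels/s is 17011 s + 0 f = 4 h 43 min 31 s frame 0, i.e. 04:43:31;00.

04:43:31;00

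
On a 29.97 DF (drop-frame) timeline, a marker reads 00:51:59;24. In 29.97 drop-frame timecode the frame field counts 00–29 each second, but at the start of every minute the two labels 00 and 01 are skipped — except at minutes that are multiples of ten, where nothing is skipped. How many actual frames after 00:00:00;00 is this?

Complete 10-minute blocks: 5, each 17982 frames → 89910.
Remaining 1 whole minute in the current block: 1800 + 0 × 1798 = 1800 frames.
Within the current minute: 59 × 30 + 24 − 2 = 1792 (labels ;00/;01 skipped at this minute). Total = 89910 + 1800 + 1792 = 93502.

93502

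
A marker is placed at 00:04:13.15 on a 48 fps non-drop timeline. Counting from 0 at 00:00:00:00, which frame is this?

Total seconds to the label: (0 × 3600 + 4 × 60 + 13) = 253.
Frame index = 253 × 48 + 15 = 12159.

frame 12159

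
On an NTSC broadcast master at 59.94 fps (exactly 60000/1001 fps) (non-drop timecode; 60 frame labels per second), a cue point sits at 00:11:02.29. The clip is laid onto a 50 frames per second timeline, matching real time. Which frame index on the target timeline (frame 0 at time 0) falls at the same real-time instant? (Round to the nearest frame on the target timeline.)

Source frame index: (0×3600 + 11×60 + 2) × 60 + 29 = 39749.
Real time: 39749 / (60000/1001) = 39788749/60000 s.
Target frame: (39788749/60000) × (50) = 39788749/1200 ≈ 33157.291 → 33157.

frame 33157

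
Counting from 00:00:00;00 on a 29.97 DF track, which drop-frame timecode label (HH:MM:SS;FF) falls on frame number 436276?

04:02:37;02

Each 10-minute DF block holds 10 × 60 × 30 − 9 × 2 = 17982 frames. 436276 ÷ 17982 → 24 full blocks, remainder 4708.
Within the partial block the first minute is 1800 frames and each further minute 1798, so 2 further minute boundaries passed. Total skipped labels = 18 × 24 + 2 × 2 = 436.
Non-drop label index = 436276 + 436 = 436712; at 30 labels/s that is 04:02:37:02, i.e. DF 04:02:37;02.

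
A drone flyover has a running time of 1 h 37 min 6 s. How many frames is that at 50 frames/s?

1 h 37 min 6 s = 5826 s.
Frames = 5826 × 50 = 291300.

291300 frames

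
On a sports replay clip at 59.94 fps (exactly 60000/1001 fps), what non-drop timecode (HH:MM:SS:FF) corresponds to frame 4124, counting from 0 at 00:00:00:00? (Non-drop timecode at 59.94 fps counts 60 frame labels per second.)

4124 ÷ 60 = 68 full seconds, remainder 44 frames.
68 s = 0 h 1 min 8 s.
Timecode: 00:01:08:44.

00:01:08:44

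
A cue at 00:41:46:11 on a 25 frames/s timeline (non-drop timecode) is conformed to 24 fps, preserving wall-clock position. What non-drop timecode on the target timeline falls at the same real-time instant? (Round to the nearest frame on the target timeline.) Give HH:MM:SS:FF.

Source frame index: (0×3600 + 41×60 + 46) × 25 + 11 = 62661.
Real time: 62661 / (25) = 62661/25 s.
Target frame: (62661/25) × (24) = 1503864/25 ≈ 60154.560 → 60155.
At 24 labels/s: frame 60155 → 00:41:46:11.

00:41:46:11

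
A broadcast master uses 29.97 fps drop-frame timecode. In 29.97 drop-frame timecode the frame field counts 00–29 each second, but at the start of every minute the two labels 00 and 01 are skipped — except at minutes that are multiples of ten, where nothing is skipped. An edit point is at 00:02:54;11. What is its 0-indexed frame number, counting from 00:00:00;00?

As if non-drop at 30 labels/s: (0 × 3600 + 2 × 60 + 54) × 30 + 11 = 5231.
Minute boundaries passed: 2; those not divisible by 10: 2 − 0 = 2; dropped labels = 2 × 2 = 4.
Actual frame index = 5231 − 4 = 5227.

5227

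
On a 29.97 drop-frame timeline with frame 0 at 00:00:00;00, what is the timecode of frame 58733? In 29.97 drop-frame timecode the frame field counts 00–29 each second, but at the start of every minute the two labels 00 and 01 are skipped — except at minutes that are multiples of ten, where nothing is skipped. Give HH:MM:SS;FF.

Ten DF minutes hold 17982 frames, so frame 58733 lies in block 3 (frames 53946–71927) with 4787 frames into that block.
The block's first minute is 1800 frames and the rest 1798 each; 4787 frames reaches minute 2, so 3 × 18 + 2 × 2 = 58 labels have been skipped so far.
Adding those back, label number 58733 + 58 = 58791 at 30 labels/s is 1959 s + 21 f = 0 h 32 min 39 s frame 21, i.e. 00:32:39;21.

00:32:39;21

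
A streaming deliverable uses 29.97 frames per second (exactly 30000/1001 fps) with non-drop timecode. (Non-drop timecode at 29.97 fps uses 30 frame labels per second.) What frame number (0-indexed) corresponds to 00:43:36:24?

Total seconds to the label: (0 × 3600 + 43 × 60 + 36) = 2616.
Frame index = 2616 × 30 + 24 = 78504.

frame 78504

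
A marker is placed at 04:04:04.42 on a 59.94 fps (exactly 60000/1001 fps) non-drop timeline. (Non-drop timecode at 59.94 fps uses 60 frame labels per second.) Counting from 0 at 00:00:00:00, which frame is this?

Total seconds to the label: (4 × 3600 + 4 × 60 + 4) = 14644.
Frame index = 14644 × 60 + 42 = 878682.

878682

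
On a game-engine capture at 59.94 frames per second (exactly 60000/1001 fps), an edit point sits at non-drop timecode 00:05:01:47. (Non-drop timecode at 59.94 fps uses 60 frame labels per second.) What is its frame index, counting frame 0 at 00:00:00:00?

Total seconds to the label: (0 × 3600 + 5 × 60 + 1) = 301.
Frame index = 301 × 60 + 47 = 18107.

frame 18107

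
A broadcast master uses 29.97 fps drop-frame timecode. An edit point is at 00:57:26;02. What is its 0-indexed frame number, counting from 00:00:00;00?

103278

Complete 10-minute blocks: 5, each 17982 frames → 89910.
Remaining 7 whole minutes in the current block: 1800 + 6 × 1798 = 12588 frames.
Within the current minute: 26 × 30 + 2 − 2 = 780 (labels ;00/;01 skipped at this minute). Total = 89910 + 12588 + 780 = 103278.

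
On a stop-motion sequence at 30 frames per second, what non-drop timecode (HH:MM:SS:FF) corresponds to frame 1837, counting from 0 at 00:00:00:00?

1837 ÷ 30 = 61 full seconds, remainder 7 frames.
61 s = 0 h 1 min 1 s.
Timecode: 00:01:01:07.

00:01:01:07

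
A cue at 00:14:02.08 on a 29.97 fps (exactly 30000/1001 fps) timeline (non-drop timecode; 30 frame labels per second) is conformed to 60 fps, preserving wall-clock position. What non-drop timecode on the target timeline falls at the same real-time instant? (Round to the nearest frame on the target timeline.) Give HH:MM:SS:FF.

00:14:03:07

Source frame index: (0×3600 + 14×60 + 2) × 30 + 8 = 25268.
Real time: 25268 / (30000/1001) = 6323317/7500 s.
Target frame: (6323317/7500) × (60) = 6323317/125 ≈ 50586.536 → 50587.
At 60 labels/s: frame 50587 → 00:14:03:07.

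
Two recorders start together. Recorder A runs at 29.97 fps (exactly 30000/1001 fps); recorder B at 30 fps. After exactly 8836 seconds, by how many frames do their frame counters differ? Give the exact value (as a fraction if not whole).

265080/1001 frames

A emits 30000/1001 × 8836 = 265080000/1001 frames; B emits 30 × 8836 = 265080.
Difference = 265080/1001 frames (≈ 264.8152); B is ahead of A.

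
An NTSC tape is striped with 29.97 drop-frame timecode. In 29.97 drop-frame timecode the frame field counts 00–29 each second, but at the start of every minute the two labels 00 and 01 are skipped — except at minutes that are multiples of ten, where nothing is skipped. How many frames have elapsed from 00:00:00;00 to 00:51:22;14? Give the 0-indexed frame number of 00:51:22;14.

92382

Complete 10-minute blocks: 5, each 17982 frames → 89910.
Remaining 1 whole minute in the current block: 1800 + 0 × 1798 = 1800 frames.
Within the current minute: 22 × 30 + 14 − 2 = 672 (labels ;00/;01 skipped at this minute). Total = 89910 + 1800 + 672 = 92382.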